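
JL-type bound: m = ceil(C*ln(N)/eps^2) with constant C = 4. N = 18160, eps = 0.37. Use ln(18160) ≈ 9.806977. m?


ln(18160) ≈ 9.806977.
eps^2 = 0.37^2 = 0.1369.
C*ln(N)/eps^2 ≈ 4*9.806977/0.1369 ≈ 286.5443.
m = ceil(286.5443) = 287.

287


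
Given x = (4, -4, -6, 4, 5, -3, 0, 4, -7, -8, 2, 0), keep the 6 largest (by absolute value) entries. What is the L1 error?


Sorted |x_i| descending: [8, 7, 6, 5, 4, 4, 4, 4, 3, 2, 0, 0]
Keep top 6: [8, 7, 6, 5, 4, 4]
Tail entries: [4, 4, 3, 2, 0, 0]
L1 error = sum of tail = 13.

13


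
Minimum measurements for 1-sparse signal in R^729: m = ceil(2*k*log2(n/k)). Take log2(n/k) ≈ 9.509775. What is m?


log2(n/k) = log2(729/1) ≈ 9.509775.
2*k*log2(n/k) ≈ 2*1*9.509775 = 19.01955.
m = ceil(19.01955) = 20.

20


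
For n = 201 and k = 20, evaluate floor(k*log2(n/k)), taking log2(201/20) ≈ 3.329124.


log2(n/k) = log2(201/20) ≈ 3.329124.
k*log2(n/k) ≈ 20*3.329124 = 66.58248.
floor(66.58248) = 66.

66


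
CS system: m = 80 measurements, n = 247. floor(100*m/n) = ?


100*m/n = 100*80/247 ≈ 32.3887.
floor = 32.

32


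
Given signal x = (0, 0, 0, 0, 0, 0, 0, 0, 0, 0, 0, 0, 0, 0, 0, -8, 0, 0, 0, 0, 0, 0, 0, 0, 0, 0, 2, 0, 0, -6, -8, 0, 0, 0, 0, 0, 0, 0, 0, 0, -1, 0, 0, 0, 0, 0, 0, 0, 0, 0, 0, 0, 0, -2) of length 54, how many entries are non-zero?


Non-zero positions: [15, 26, 29, 30, 40, 53].
Sparsity = 6.

6


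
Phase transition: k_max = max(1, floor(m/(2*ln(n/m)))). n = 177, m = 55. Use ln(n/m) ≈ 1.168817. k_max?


n/m = 177/55.
ln(n/m) ≈ 1.168817.
2*ln(n/m) ≈ 2.337634.
m/(2*ln(n/m)) ≈ 55/2.337634 ≈ 23.5281.
floor = 23.
k_max = max(1, 23) = 23.

23


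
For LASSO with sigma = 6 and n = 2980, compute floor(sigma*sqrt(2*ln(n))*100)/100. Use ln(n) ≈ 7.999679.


ln(2980) ≈ 7.999679.
2*ln(n) ≈ 15.999358.
sqrt(2*ln(n)) ≈ sqrt(15.999358) ≈ 3.99992.
lambda ≈ 6*3.99992 = 23.99952.
floor(lambda*100)/100 = 23.99.

23.99


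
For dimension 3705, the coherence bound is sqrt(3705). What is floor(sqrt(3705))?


60^2 = 3600 <= 3705 < 3721 = 61^2, so 60 <= sqrt(3705) < 61.
floor(sqrt(3705)) = 60.

60


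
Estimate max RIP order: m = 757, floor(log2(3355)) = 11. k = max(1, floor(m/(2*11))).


floor(log2(3355)) = 11.
2*11 = 22.
m/(2*floor(log2(n))) = 757/22 ≈ 34.4091.
floor = 34.
k = max(1, 34) = 34.

34


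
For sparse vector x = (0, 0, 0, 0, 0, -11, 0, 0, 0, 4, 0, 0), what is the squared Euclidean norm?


Non-zero entries: [(5, -11), (9, 4)]
Squares: [121, 16]
||x||_2^2 = sum = 137.

137


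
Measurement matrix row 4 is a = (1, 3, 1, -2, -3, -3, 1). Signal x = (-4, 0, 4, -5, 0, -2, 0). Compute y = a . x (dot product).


Non-zero terms: ['1*-4', '1*4', '-2*-5', '-3*-2']
Products: [-4, 4, 10, 6]
y = sum = 16.

16


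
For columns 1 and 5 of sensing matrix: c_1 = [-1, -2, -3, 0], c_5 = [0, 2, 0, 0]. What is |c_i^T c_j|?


Inner product: -1*0 + -2*2 + -3*0 + 0*0
Products: [0, -4, 0, 0]
Sum = -4.
|dot| = 4.

4


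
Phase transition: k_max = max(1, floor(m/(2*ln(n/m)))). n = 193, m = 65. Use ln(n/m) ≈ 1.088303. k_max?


n/m = 193/65.
ln(n/m) ≈ 1.088303.
2*ln(n/m) ≈ 2.176606.
m/(2*ln(n/m)) ≈ 65/2.176606 ≈ 29.863.
floor = 29.
k_max = max(1, 29) = 29.

29


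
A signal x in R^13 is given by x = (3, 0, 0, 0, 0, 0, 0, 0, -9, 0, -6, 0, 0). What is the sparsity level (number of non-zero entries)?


Non-zero positions: [0, 8, 10].
Sparsity = 3.

3


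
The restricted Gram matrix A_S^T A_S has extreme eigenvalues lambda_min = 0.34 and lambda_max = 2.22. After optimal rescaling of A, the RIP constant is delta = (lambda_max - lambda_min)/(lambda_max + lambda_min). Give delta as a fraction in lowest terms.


lambda_max - lambda_min = 2.22 - 0.34 = 1.88.
lambda_max + lambda_min = 2.22 + 0.34 = 2.56.
delta = 1.88/2.56 = 188/256 = 47/64.

47/64


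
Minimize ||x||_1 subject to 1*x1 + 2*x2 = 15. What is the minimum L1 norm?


Axis intercepts:
  x1 = 15, x2 = 0: L1 = 15
  x1 = 0, x2 = 15/2: L1 = 15/2
x* = (0, 15/2)
||x*||_1 = 15/2.

15/2


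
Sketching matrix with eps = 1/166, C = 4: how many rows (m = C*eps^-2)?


1/eps = 166.
(1/eps)^2 = 27556.
m = 4*27556 = 110224.

110224


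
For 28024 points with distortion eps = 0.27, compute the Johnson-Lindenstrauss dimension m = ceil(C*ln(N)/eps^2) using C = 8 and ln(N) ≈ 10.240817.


ln(28024) ≈ 10.240817.
eps^2 = 0.27^2 = 0.0729.
C*ln(N)/eps^2 ≈ 8*10.240817/0.0729 ≈ 1123.8208.
m = ceil(1123.8208) = 1124.

1124


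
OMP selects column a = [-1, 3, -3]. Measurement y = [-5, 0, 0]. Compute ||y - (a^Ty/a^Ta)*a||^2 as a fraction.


a^T a = 19.
a^T y = 5.
coeff = 5/19 = 5/19.
||r||^2 = 450/19.

450/19


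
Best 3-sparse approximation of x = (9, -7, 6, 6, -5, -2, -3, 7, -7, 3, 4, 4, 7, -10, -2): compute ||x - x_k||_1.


Sorted |x_i| descending: [10, 9, 7, 7, 7, 7, 6, 6, 5, 4, 4, 3, 3, 2, 2]
Keep top 3: [10, 9, 7]
Tail entries: [7, 7, 7, 6, 6, 5, 4, 4, 3, 3, 2, 2]
L1 error = sum of tail = 56.

56


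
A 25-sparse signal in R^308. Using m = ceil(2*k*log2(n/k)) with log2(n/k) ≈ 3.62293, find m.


log2(n/k) = log2(308/25) ≈ 3.62293.
2*k*log2(n/k) ≈ 2*25*3.62293 = 181.1465.
m = ceil(181.1465) = 182.

182


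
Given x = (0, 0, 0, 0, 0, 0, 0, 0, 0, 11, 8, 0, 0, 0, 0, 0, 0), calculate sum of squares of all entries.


Non-zero entries: [(9, 11), (10, 8)]
Squares: [121, 64]
||x||_2^2 = sum = 185.

185


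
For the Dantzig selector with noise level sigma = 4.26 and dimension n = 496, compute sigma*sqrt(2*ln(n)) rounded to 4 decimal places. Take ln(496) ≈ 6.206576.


ln(496) ≈ 6.206576.
2*ln(n) ≈ 12.413152.
sqrt(2*ln(n)) ≈ sqrt(12.413152) ≈ 3.52323.
threshold ≈ 4.26*3.52323 = 15.0089598 ≈ 15.0090.

15.0090


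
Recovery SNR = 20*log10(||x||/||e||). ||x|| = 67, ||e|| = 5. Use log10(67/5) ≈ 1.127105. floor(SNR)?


||x||/||e|| = 67/5.
log10(67/5) ≈ 1.127105.
20*log10(||x||/||e||) ≈ 20*1.127105 = 22.5421.
floor(22.5421) = 22.

22


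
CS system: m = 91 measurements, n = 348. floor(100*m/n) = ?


100*m/n = 100*91/348 ≈ 26.1494.
floor = 26.

26


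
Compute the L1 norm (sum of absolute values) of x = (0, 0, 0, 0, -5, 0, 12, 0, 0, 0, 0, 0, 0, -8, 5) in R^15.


Non-zero entries: [(4, -5), (6, 12), (13, -8), (14, 5)]
Absolute values: [5, 12, 8, 5]
||x||_1 = sum = 30.

30


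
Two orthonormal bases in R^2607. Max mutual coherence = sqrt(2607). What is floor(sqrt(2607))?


51^2 = 2601 <= 2607 < 2704 = 52^2, so 51 <= sqrt(2607) < 52.
floor(sqrt(2607)) = 51.

51


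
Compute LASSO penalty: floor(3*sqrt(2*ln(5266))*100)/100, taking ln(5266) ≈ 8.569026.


ln(5266) ≈ 8.569026.
2*ln(n) ≈ 17.138052.
sqrt(2*ln(n)) ≈ sqrt(17.138052) ≈ 4.139813.
lambda ≈ 3*4.139813 = 12.419439.
floor(lambda*100)/100 = 12.41.

12.41


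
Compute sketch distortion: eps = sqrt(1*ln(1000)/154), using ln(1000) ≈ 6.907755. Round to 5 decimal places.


ln(1000) ≈ 6.907755.
1*ln(N)/m ≈ 1*6.907755/154 ≈ 0.04485555.
eps = sqrt(0.04485555) ≈ 0.2117913 ≈ 0.21179.

0.21179


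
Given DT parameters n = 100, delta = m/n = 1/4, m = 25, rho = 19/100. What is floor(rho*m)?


m = 1/4*100 = 25.
rho = 19/100.
rho*m = 19/100*25 = 4.75.
k = floor(4.75) = 4.

4


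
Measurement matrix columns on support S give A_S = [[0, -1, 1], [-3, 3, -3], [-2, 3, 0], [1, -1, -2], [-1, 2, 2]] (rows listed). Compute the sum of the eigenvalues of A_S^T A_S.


Sum of eigenvalues of A_S^T A_S = trace(A_S^T A_S) = sum of squared column norms of A_S.
A_S^T A_S diagonal: [15, 24, 18].
trace = 15 + 24 + 18 = 57.

57


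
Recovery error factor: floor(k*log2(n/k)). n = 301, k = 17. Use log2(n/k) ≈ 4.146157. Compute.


log2(n/k) = log2(301/17) ≈ 4.146157.
k*log2(n/k) ≈ 17*4.146157 = 70.484669.
floor(70.484669) = 70.

70


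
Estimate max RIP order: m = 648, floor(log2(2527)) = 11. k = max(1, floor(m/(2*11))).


floor(log2(2527)) = 11.
2*11 = 22.
m/(2*floor(log2(n))) = 648/22 ≈ 29.4545.
floor = 29.
k = max(1, 29) = 29.

29


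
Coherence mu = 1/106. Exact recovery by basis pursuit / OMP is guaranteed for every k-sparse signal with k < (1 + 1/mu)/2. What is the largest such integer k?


1/mu = 106.
1 + 1/mu = 107.
(1 + 1/mu)/2 = 53.5 is not an integer, so k_max = floor(53.5) = 53.

53


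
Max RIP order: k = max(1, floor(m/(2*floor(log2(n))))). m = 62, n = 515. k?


floor(log2(515)) = 9.
2*9 = 18.
m/(2*floor(log2(n))) = 62/18 ≈ 3.4444.
floor = 3.
k = max(1, 3) = 3.

3


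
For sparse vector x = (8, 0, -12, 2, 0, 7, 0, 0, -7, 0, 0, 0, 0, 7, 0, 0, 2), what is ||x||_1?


Non-zero entries: [(0, 8), (2, -12), (3, 2), (5, 7), (8, -7), (13, 7), (16, 2)]
Absolute values: [8, 12, 2, 7, 7, 7, 2]
||x||_1 = sum = 45.

45


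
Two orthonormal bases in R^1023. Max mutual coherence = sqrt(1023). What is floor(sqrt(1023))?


31^2 = 961 <= 1023 < 1024 = 32^2, so 31 <= sqrt(1023) < 32.
floor(sqrt(1023)) = 31.

31


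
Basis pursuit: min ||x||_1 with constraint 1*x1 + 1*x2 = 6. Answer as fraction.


Axis intercepts:
  x1 = 6, x2 = 0: L1 = 6
  x1 = 0, x2 = 6: L1 = 6
x* = (6, 0)
||x*||_1 = 6.

6


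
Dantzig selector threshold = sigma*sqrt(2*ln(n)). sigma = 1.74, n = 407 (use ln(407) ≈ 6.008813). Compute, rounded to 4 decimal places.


ln(407) ≈ 6.008813.
2*ln(n) ≈ 12.017626.
sqrt(2*ln(n)) ≈ sqrt(12.017626) ≈ 3.466645.
threshold ≈ 1.74*3.466645 = 6.0319623 ≈ 6.0320.

6.0320


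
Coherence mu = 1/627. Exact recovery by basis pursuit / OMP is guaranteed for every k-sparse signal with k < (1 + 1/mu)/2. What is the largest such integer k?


1/mu = 627.
1 + 1/mu = 628.
(1 + 1/mu)/2 = 314 is an integer and the inequality is strict, so k_max = 314 - 1 = 313.

313


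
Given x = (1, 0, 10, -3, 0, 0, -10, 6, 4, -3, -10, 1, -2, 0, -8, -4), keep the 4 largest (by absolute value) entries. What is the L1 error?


Sorted |x_i| descending: [10, 10, 10, 8, 6, 4, 4, 3, 3, 2, 1, 1, 0, 0, 0, 0]
Keep top 4: [10, 10, 10, 8]
Tail entries: [6, 4, 4, 3, 3, 2, 1, 1, 0, 0, 0, 0]
L1 error = sum of tail = 24.

24


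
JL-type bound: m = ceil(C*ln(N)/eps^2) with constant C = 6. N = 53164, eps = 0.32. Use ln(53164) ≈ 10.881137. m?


ln(53164) ≈ 10.881137.
eps^2 = 0.32^2 = 0.1024.
C*ln(N)/eps^2 ≈ 6*10.881137/0.1024 ≈ 637.5666.
m = ceil(637.5666) = 638.

638


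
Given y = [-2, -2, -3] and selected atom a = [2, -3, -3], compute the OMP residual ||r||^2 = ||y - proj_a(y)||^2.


a^T a = 22.
a^T y = 11.
coeff = 11/22 = 1/2.
||r||^2 = 23/2.

23/2


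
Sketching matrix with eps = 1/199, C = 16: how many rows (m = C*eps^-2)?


1/eps = 199.
(1/eps)^2 = 39601.
m = 16*39601 = 633616.

633616


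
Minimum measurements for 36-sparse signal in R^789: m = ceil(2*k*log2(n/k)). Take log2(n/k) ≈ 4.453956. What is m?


log2(n/k) = log2(789/36) ≈ 4.453956.
2*k*log2(n/k) ≈ 2*36*4.453956 = 320.684832.
m = ceil(320.684832) = 321.

321


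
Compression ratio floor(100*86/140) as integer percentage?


100*m/n = 100*86/140 ≈ 61.4286.
floor = 61.

61


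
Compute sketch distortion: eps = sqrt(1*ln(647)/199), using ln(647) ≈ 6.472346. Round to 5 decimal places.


ln(647) ≈ 6.472346.
1*ln(N)/m ≈ 1*6.472346/199 ≈ 0.03252435.
eps = sqrt(0.03252435) ≈ 0.1803451 ≈ 0.18035.

0.18035


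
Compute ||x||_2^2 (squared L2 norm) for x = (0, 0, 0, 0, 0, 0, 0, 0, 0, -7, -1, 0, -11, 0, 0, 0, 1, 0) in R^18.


Non-zero entries: [(9, -7), (10, -1), (12, -11), (16, 1)]
Squares: [49, 1, 121, 1]
||x||_2^2 = sum = 172.

172


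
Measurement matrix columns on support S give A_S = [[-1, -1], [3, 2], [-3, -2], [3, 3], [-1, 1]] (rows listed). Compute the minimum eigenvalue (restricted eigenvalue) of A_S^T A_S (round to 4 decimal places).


A_S^T A_S = [[29, 21], [21, 19]].
trace = 48.
det = 110.
disc = trace^2 - 4*det = 2304 - 4*110 = 1864.
sqrt(1864) ≈ 43.174066.
lam_min = (48 - sqrt(1864))/2 ≈ (48 - 43.174066)/2 = 2.412967 ≈ 2.4130.

2.4130


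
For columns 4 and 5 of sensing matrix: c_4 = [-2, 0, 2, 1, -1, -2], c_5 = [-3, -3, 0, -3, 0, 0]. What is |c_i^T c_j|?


Inner product: -2*-3 + 0*-3 + 2*0 + 1*-3 + -1*0 + -2*0
Products: [6, 0, 0, -3, 0, 0]
Sum = 3.
|dot| = 3.

3


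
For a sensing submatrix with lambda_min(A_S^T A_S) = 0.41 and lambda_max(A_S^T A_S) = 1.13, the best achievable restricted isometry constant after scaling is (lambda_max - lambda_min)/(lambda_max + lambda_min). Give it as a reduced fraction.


lambda_max - lambda_min = 1.13 - 0.41 = 0.72.
lambda_max + lambda_min = 1.13 + 0.41 = 1.54.
delta = 0.72/1.54 = 72/154 = 36/77.

36/77


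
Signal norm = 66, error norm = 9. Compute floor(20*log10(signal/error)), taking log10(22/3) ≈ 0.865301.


||x||/||e|| = 66/9 = 22/3.
log10(22/3) ≈ 0.865301.
20*log10(||x||/||e||) ≈ 20*0.865301 = 17.30602.
floor(17.30602) = 17.

17


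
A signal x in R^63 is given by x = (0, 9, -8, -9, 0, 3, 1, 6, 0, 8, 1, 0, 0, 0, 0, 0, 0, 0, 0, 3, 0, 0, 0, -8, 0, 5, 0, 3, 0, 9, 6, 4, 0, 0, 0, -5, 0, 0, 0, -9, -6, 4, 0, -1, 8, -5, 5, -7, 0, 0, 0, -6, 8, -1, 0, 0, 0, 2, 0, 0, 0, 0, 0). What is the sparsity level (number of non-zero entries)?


Non-zero positions: [1, 2, 3, 5, 6, 7, 9, 10, 19, 23, 25, 27, 29, 30, 31, 35, 39, 40, 41, 43, 44, 45, 46, 47, 51, 52, 53, 57].
Sparsity = 28.

28


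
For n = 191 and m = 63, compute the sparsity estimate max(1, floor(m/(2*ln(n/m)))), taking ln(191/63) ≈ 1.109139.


n/m = 191/63.
ln(n/m) ≈ 1.109139.
2*ln(n/m) ≈ 2.218278.
m/(2*ln(n/m)) ≈ 63/2.218278 ≈ 28.4004.
floor = 28.
k_max = max(1, 28) = 28.

28


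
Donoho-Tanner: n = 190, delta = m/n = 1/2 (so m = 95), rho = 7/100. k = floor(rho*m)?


m = 1/2*190 = 95.
rho = 7/100.
rho*m = 7/100*95 = 6.65.
k = floor(6.65) = 6.

6


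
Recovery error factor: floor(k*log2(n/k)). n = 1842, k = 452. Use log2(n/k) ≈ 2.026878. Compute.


log2(n/k) = log2(1842/452) ≈ 2.026878.
k*log2(n/k) ≈ 452*2.026878 = 916.148856.
floor(916.148856) = 916.

916


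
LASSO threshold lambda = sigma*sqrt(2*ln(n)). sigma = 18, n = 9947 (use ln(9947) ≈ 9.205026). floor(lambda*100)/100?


ln(9947) ≈ 9.205026.
2*ln(n) ≈ 18.410052.
sqrt(2*ln(n)) ≈ sqrt(18.410052) ≈ 4.290694.
lambda ≈ 18*4.290694 = 77.232492.
floor(lambda*100)/100 = 77.23.

77.23


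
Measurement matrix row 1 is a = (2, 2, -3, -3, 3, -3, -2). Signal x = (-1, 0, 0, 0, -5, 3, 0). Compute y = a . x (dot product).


Non-zero terms: ['2*-1', '3*-5', '-3*3']
Products: [-2, -15, -9]
y = sum = -26.

-26


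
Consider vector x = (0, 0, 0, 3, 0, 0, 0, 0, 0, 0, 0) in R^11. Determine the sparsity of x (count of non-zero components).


Non-zero positions: [3].
Sparsity = 1.

1


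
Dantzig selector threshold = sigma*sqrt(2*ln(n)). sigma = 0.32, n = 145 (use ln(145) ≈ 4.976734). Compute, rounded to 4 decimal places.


ln(145) ≈ 4.976734.
2*ln(n) ≈ 9.953468.
sqrt(2*ln(n)) ≈ sqrt(9.953468) ≈ 3.154912.
threshold ≈ 0.32*3.154912 = 1.00957184 ≈ 1.0096.

1.0096


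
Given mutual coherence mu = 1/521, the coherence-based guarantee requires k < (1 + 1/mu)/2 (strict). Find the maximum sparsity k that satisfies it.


1/mu = 521.
1 + 1/mu = 522.
(1 + 1/mu)/2 = 261 is an integer and the inequality is strict, so k_max = 261 - 1 = 260.

260


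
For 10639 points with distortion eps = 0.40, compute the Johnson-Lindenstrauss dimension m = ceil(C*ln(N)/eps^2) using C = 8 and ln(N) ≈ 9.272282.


ln(10639) ≈ 9.272282.
eps^2 = 0.40^2 = 0.16.
C*ln(N)/eps^2 ≈ 8*9.272282/0.16 ≈ 463.6141.
m = ceil(463.6141) = 464.

464


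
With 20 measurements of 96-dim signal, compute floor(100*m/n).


100*m/n = 100*20/96 ≈ 20.8333.
floor = 20.

20


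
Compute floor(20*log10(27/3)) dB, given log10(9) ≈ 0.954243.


||x||/||e|| = 27/3 = 9.
log10(9) ≈ 0.954243.
20*log10(||x||/||e||) ≈ 20*0.954243 = 19.08486.
floor(19.08486) = 19.

19


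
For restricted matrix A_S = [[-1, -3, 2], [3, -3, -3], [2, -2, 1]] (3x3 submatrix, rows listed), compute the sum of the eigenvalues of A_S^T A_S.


Sum of eigenvalues of A_S^T A_S = trace(A_S^T A_S) = sum of squared column norms of A_S.
A_S^T A_S diagonal: [14, 22, 14].
trace = 14 + 22 + 14 = 50.

50


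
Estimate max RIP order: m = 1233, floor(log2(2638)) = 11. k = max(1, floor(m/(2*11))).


floor(log2(2638)) = 11.
2*11 = 22.
m/(2*floor(log2(n))) = 1233/22 ≈ 56.0455.
floor = 56.
k = max(1, 56) = 56.

56


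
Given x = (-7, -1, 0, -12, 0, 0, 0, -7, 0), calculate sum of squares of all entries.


Non-zero entries: [(0, -7), (1, -1), (3, -12), (7, -7)]
Squares: [49, 1, 144, 49]
||x||_2^2 = sum = 243.

243


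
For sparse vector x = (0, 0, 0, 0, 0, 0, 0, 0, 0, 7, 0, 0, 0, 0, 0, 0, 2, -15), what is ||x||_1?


Non-zero entries: [(9, 7), (16, 2), (17, -15)]
Absolute values: [7, 2, 15]
||x||_1 = sum = 24.

24


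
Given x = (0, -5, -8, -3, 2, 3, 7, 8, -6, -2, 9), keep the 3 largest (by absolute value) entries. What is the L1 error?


Sorted |x_i| descending: [9, 8, 8, 7, 6, 5, 3, 3, 2, 2, 0]
Keep top 3: [9, 8, 8]
Tail entries: [7, 6, 5, 3, 3, 2, 2, 0]
L1 error = sum of tail = 28.

28


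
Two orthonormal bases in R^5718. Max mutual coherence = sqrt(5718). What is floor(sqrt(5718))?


75^2 = 5625 <= 5718 < 5776 = 76^2, so 75 <= sqrt(5718) < 76.
floor(sqrt(5718)) = 75.

75


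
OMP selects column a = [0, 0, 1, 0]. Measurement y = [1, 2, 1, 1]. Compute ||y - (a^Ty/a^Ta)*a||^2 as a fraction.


a^T a = 1.
a^T y = 1.
coeff = 1/1 = 1.
||r||^2 = 6.

6


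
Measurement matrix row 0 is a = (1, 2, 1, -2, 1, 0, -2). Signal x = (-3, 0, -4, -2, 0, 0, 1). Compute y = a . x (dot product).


Non-zero terms: ['1*-3', '1*-4', '-2*-2', '-2*1']
Products: [-3, -4, 4, -2]
y = sum = -5.

-5


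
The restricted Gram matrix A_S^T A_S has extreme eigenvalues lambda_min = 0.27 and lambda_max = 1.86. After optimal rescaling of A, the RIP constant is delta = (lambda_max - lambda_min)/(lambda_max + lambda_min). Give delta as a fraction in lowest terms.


lambda_max - lambda_min = 1.86 - 0.27 = 1.59.
lambda_max + lambda_min = 1.86 + 0.27 = 2.13.
delta = 1.59/2.13 = 159/213 = 53/71.

53/71


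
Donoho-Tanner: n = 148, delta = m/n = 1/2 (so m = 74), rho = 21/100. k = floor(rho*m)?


m = 1/2*148 = 74.
rho = 21/100.
rho*m = 21/100*74 = 15.54.
k = floor(15.54) = 15.

15


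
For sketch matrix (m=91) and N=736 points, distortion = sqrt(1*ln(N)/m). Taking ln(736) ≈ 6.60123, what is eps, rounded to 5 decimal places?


ln(736) ≈ 6.60123.
1*ln(N)/m ≈ 1*6.60123/91 ≈ 0.07254099.
eps = sqrt(0.07254099) ≈ 0.2693343 ≈ 0.26933.

0.26933


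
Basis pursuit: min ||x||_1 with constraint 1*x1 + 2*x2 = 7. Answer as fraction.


Axis intercepts:
  x1 = 7, x2 = 0: L1 = 7
  x1 = 0, x2 = 7/2: L1 = 7/2
x* = (0, 7/2)
||x*||_1 = 7/2.

7/2


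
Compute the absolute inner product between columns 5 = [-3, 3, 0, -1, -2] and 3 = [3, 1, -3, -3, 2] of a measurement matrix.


Inner product: -3*3 + 3*1 + 0*-3 + -1*-3 + -2*2
Products: [-9, 3, 0, 3, -4]
Sum = -7.
|dot| = 7.

7


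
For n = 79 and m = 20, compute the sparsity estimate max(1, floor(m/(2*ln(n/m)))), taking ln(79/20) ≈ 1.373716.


n/m = 79/20.
ln(n/m) ≈ 1.373716.
2*ln(n/m) ≈ 2.747432.
m/(2*ln(n/m)) ≈ 20/2.747432 ≈ 7.2795.
floor = 7.
k_max = max(1, 7) = 7.

7


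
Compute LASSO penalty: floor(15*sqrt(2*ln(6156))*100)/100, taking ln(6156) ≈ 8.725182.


ln(6156) ≈ 8.725182.
2*ln(n) ≈ 17.450364.
sqrt(2*ln(n)) ≈ sqrt(17.450364) ≈ 4.177363.
lambda ≈ 15*4.177363 = 62.660445.
floor(lambda*100)/100 = 62.66.

62.66


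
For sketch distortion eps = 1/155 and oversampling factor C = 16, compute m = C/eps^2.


1/eps = 155.
(1/eps)^2 = 24025.
m = 16*24025 = 384400.

384400


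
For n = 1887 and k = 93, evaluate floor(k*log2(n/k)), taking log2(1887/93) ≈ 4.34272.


log2(n/k) = log2(1887/93) ≈ 4.34272.
k*log2(n/k) ≈ 93*4.34272 = 403.87296.
floor(403.87296) = 403.

403


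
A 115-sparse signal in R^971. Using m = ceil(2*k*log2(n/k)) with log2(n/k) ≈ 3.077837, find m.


log2(n/k) = log2(971/115) ≈ 3.077837.
2*k*log2(n/k) ≈ 2*115*3.077837 = 707.90251.
m = ceil(707.90251) = 708.

708


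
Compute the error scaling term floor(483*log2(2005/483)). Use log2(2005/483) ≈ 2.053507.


log2(n/k) = log2(2005/483) ≈ 2.053507.
k*log2(n/k) ≈ 483*2.053507 = 991.843881.
floor(991.843881) = 991.

991


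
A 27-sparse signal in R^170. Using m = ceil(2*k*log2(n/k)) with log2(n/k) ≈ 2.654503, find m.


log2(n/k) = log2(170/27) ≈ 2.654503.
2*k*log2(n/k) ≈ 2*27*2.654503 = 143.343162.
m = ceil(143.343162) = 144.

144


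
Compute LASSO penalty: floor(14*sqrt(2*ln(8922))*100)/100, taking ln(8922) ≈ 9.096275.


ln(8922) ≈ 9.096275.
2*ln(n) ≈ 18.19255.
sqrt(2*ln(n)) ≈ sqrt(18.19255) ≈ 4.265273.
lambda ≈ 14*4.265273 = 59.713822.
floor(lambda*100)/100 = 59.71.

59.71


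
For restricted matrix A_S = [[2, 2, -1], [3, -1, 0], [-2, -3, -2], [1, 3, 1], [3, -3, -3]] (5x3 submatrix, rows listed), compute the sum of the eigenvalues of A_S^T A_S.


Sum of eigenvalues of A_S^T A_S = trace(A_S^T A_S) = sum of squared column norms of A_S.
A_S^T A_S diagonal: [27, 32, 15].
trace = 27 + 32 + 15 = 74.

74


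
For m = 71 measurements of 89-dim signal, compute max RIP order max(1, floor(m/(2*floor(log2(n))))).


floor(log2(89)) = 6.
2*6 = 12.
m/(2*floor(log2(n))) = 71/12 ≈ 5.9167.
floor = 5.
k = max(1, 5) = 5.

5


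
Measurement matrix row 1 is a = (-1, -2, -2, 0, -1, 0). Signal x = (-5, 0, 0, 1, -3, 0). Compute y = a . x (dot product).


Non-zero terms: ['-1*-5', '0*1', '-1*-3']
Products: [5, 0, 3]
y = sum = 8.

8


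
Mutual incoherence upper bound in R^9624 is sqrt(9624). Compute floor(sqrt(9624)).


98^2 = 9604 <= 9624 < 9801 = 99^2, so 98 <= sqrt(9624) < 99.
floor(sqrt(9624)) = 98.

98


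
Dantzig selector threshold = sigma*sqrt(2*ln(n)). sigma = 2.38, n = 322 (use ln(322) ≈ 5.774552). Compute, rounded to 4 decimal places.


ln(322) ≈ 5.774552.
2*ln(n) ≈ 11.549104.
sqrt(2*ln(n)) ≈ sqrt(11.549104) ≈ 3.398397.
threshold ≈ 2.38*3.398397 = 8.08818486 ≈ 8.0882.

8.0882


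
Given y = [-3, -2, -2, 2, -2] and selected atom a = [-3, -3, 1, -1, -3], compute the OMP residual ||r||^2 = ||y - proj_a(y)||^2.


a^T a = 29.
a^T y = 17.
coeff = 17/29 = 17/29.
||r||^2 = 436/29.

436/29


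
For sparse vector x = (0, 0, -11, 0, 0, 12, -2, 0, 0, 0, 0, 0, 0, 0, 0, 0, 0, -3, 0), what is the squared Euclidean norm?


Non-zero entries: [(2, -11), (5, 12), (6, -2), (17, -3)]
Squares: [121, 144, 4, 9]
||x||_2^2 = sum = 278.

278


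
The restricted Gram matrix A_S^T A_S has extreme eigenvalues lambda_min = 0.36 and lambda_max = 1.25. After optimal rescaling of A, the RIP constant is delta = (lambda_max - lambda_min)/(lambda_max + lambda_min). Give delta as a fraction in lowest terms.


lambda_max - lambda_min = 1.25 - 0.36 = 0.89.
lambda_max + lambda_min = 1.25 + 0.36 = 1.61.
delta = 0.89/1.61 = 89/161.

89/161


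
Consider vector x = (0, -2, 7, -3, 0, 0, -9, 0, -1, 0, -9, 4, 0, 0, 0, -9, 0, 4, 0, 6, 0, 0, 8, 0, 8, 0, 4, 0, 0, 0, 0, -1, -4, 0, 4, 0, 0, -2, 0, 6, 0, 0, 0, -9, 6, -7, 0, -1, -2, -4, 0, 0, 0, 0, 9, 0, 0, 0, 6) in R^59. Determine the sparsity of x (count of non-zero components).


Non-zero positions: [1, 2, 3, 6, 8, 10, 11, 15, 17, 19, 22, 24, 26, 31, 32, 34, 37, 39, 43, 44, 45, 47, 48, 49, 54, 58].
Sparsity = 26.

26


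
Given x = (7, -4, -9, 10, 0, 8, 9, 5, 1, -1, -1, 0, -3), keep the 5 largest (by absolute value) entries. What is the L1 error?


Sorted |x_i| descending: [10, 9, 9, 8, 7, 5, 4, 3, 1, 1, 1, 0, 0]
Keep top 5: [10, 9, 9, 8, 7]
Tail entries: [5, 4, 3, 1, 1, 1, 0, 0]
L1 error = sum of tail = 15.

15


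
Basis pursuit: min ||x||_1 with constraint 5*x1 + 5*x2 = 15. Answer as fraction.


Axis intercepts:
  x1 = 3, x2 = 0: L1 = 3
  x1 = 0, x2 = 3: L1 = 3
x* = (3, 0)
||x*||_1 = 3.

3


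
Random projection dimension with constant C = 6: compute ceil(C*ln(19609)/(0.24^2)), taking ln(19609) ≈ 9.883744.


ln(19609) ≈ 9.883744.
eps^2 = 0.24^2 = 0.0576.
C*ln(N)/eps^2 ≈ 6*9.883744/0.0576 ≈ 1029.5567.
m = ceil(1029.5567) = 1030.

1030


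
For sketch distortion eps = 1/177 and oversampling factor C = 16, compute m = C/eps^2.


1/eps = 177.
(1/eps)^2 = 31329.
m = 16*31329 = 501264.

501264


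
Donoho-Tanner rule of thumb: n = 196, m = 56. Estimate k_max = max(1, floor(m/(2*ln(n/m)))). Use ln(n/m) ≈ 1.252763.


n/m = 196/56 = 7/2.
ln(n/m) ≈ 1.252763.
2*ln(n/m) ≈ 2.505526.
m/(2*ln(n/m)) ≈ 56/2.505526 ≈ 22.3506.
floor = 22.
k_max = max(1, 22) = 22.

22


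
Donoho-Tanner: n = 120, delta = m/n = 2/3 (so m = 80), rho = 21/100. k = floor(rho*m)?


m = 2/3*120 = 80.
rho = 21/100.
rho*m = 21/100*80 = 16.8.
k = floor(16.8) = 16.

16


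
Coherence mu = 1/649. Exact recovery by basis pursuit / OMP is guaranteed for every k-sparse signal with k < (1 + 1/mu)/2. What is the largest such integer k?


1/mu = 649.
1 + 1/mu = 650.
(1 + 1/mu)/2 = 325 is an integer and the inequality is strict, so k_max = 325 - 1 = 324.

324


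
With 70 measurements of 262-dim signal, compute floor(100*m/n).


100*m/n = 100*70/262 ≈ 26.7176.
floor = 26.

26


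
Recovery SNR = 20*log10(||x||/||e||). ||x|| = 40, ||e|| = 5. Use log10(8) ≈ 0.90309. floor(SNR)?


||x||/||e|| = 40/5 = 8.
log10(8) ≈ 0.90309.
20*log10(||x||/||e||) ≈ 20*0.90309 = 18.0618.
floor(18.0618) = 18.

18


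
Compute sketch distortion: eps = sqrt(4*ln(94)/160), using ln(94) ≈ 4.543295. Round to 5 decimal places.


ln(94) ≈ 4.543295.
4*ln(N)/m ≈ 4*4.543295/160 ≈ 0.11358237.
eps = sqrt(0.11358237) ≈ 0.3370198 ≈ 0.33702.

0.33702


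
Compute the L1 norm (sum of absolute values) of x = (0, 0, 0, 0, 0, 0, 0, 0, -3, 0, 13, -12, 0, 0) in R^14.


Non-zero entries: [(8, -3), (10, 13), (11, -12)]
Absolute values: [3, 13, 12]
||x||_1 = sum = 28.

28


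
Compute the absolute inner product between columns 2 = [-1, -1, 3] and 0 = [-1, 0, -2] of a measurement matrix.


Inner product: -1*-1 + -1*0 + 3*-2
Products: [1, 0, -6]
Sum = -5.
|dot| = 5.

5


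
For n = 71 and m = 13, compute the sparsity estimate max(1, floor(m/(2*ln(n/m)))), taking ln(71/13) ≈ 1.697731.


n/m = 71/13.
ln(n/m) ≈ 1.697731.
2*ln(n/m) ≈ 3.395462.
m/(2*ln(n/m)) ≈ 13/3.395462 ≈ 3.8286.
floor = 3.
k_max = max(1, 3) = 3.

3


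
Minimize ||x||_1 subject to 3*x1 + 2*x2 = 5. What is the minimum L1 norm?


Axis intercepts:
  x1 = 5/3, x2 = 0: L1 = 5/3
  x1 = 0, x2 = 5/2: L1 = 5/2
x* = (5/3, 0)
||x*||_1 = 5/3.

5/3


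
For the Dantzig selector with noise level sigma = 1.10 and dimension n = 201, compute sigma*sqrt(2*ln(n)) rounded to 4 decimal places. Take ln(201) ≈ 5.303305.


ln(201) ≈ 5.303305.
2*ln(n) ≈ 10.60661.
sqrt(2*ln(n)) ≈ sqrt(10.60661) ≈ 3.256779.
threshold ≈ 1.10*3.256779 = 3.5824569 ≈ 3.5825.

3.5825


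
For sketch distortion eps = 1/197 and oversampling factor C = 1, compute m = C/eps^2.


1/eps = 197.
(1/eps)^2 = 38809.
m = 1*38809 = 38809.

38809


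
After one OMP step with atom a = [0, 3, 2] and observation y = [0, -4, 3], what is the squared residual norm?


a^T a = 13.
a^T y = -6.
coeff = -6/13 = -6/13.
||r||^2 = 289/13.

289/13


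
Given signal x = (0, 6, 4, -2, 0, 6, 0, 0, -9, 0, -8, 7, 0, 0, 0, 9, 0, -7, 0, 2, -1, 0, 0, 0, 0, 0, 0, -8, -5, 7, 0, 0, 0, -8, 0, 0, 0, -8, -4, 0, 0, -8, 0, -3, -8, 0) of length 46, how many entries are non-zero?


Non-zero positions: [1, 2, 3, 5, 8, 10, 11, 15, 17, 19, 20, 27, 28, 29, 33, 37, 38, 41, 43, 44].
Sparsity = 20.

20


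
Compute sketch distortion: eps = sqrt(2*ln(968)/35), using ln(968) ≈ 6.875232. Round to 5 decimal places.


ln(968) ≈ 6.875232.
2*ln(N)/m ≈ 2*6.875232/35 ≈ 0.3928704.
eps = sqrt(0.3928704) ≈ 0.6267937 ≈ 0.62679.

0.62679


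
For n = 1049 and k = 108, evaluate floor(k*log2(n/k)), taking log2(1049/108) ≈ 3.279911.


log2(n/k) = log2(1049/108) ≈ 3.279911.
k*log2(n/k) ≈ 108*3.279911 = 354.230388.
floor(354.230388) = 354.

354


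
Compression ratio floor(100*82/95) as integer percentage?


100*m/n = 100*82/95 ≈ 86.3158.
floor = 86.

86


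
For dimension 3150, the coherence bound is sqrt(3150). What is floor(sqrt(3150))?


56^2 = 3136 <= 3150 < 3249 = 57^2, so 56 <= sqrt(3150) < 57.
floor(sqrt(3150)) = 56.

56


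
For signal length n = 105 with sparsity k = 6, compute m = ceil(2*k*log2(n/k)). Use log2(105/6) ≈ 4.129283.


log2(n/k) = log2(105/6) ≈ 4.129283.
2*k*log2(n/k) ≈ 2*6*4.129283 = 49.551396.
m = ceil(49.551396) = 50.

50


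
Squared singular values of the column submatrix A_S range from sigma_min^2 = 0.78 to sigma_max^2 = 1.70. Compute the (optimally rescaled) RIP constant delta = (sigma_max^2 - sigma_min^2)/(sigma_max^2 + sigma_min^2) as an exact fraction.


lambda_max - lambda_min = 1.70 - 0.78 = 0.92.
lambda_max + lambda_min = 1.70 + 0.78 = 2.48.
delta = 0.92/2.48 = 92/248 = 23/62.

23/62


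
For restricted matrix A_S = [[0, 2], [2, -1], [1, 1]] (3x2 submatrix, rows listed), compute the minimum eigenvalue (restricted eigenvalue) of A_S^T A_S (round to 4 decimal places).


A_S^T A_S = [[5, -1], [-1, 6]].
trace = 11.
det = 29.
disc = trace^2 - 4*det = 121 - 4*29 = 5.
sqrt(5) ≈ 2.236068.
lam_min = (11 - sqrt(5))/2 ≈ (11 - 2.236068)/2 = 4.381966 ≈ 4.3820.

4.3820


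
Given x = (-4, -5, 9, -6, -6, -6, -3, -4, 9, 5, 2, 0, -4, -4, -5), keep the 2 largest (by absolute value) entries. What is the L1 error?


Sorted |x_i| descending: [9, 9, 6, 6, 6, 5, 5, 5, 4, 4, 4, 4, 3, 2, 0]
Keep top 2: [9, 9]
Tail entries: [6, 6, 6, 5, 5, 5, 4, 4, 4, 4, 3, 2, 0]
L1 error = sum of tail = 54.

54


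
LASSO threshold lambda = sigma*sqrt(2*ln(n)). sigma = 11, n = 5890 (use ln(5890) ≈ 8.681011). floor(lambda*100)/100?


ln(5890) ≈ 8.681011.
2*ln(n) ≈ 17.362022.
sqrt(2*ln(n)) ≈ sqrt(17.362022) ≈ 4.166776.
lambda ≈ 11*4.166776 = 45.834536.
floor(lambda*100)/100 = 45.83.

45.83


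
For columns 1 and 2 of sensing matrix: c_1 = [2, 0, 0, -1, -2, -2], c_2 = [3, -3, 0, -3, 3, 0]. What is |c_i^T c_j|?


Inner product: 2*3 + 0*-3 + 0*0 + -1*-3 + -2*3 + -2*0
Products: [6, 0, 0, 3, -6, 0]
Sum = 3.
|dot| = 3.

3


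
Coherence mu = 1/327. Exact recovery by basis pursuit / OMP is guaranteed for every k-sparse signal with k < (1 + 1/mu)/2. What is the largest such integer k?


1/mu = 327.
1 + 1/mu = 328.
(1 + 1/mu)/2 = 164 is an integer and the inequality is strict, so k_max = 164 - 1 = 163.

163


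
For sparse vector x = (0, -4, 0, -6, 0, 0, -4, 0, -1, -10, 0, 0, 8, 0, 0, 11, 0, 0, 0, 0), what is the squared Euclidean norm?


Non-zero entries: [(1, -4), (3, -6), (6, -4), (8, -1), (9, -10), (12, 8), (15, 11)]
Squares: [16, 36, 16, 1, 100, 64, 121]
||x||_2^2 = sum = 354.

354


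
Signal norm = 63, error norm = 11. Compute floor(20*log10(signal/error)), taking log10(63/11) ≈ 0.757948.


||x||/||e|| = 63/11.
log10(63/11) ≈ 0.757948.
20*log10(||x||/||e||) ≈ 20*0.757948 = 15.15896.
floor(15.15896) = 15.

15


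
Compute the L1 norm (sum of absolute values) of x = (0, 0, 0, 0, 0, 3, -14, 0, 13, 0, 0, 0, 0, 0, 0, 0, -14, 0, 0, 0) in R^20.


Non-zero entries: [(5, 3), (6, -14), (8, 13), (16, -14)]
Absolute values: [3, 14, 13, 14]
||x||_1 = sum = 44.

44


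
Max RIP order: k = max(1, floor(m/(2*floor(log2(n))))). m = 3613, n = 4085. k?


floor(log2(4085)) = 11.
2*11 = 22.
m/(2*floor(log2(n))) = 3613/22 ≈ 164.2273.
floor = 164.
k = max(1, 164) = 164.

164


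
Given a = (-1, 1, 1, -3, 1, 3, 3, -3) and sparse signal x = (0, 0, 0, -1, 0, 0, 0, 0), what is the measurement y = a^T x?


Non-zero terms: ['-3*-1']
Products: [3]
y = sum = 3.

3


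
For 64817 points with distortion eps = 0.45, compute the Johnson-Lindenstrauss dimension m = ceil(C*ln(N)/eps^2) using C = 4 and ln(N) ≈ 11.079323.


ln(64817) ≈ 11.079323.
eps^2 = 0.45^2 = 0.2025.
C*ln(N)/eps^2 ≈ 4*11.079323/0.2025 ≈ 218.8508.
m = ceil(218.8508) = 219.

219


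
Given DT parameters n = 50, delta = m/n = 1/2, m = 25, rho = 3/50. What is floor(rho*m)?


m = 1/2*50 = 25.
rho = 3/50.
rho*m = 3/50*25 = 1.5.
k = floor(1.5) = 1.

1


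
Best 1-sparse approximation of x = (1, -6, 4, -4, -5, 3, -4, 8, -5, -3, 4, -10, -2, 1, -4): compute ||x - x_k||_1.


Sorted |x_i| descending: [10, 8, 6, 5, 5, 4, 4, 4, 4, 4, 3, 3, 2, 1, 1]
Keep top 1: [10]
Tail entries: [8, 6, 5, 5, 4, 4, 4, 4, 4, 3, 3, 2, 1, 1]
L1 error = sum of tail = 54.

54


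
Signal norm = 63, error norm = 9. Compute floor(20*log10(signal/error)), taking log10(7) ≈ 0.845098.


||x||/||e|| = 63/9 = 7.
log10(7) ≈ 0.845098.
20*log10(||x||/||e||) ≈ 20*0.845098 = 16.90196.
floor(16.90196) = 16.

16


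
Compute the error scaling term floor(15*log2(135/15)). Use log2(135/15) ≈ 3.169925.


log2(n/k) = log2(135/15) ≈ 3.169925.
k*log2(n/k) ≈ 15*3.169925 = 47.548875.
floor(47.548875) = 47.

47


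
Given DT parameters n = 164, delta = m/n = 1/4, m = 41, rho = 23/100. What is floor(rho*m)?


m = 1/4*164 = 41.
rho = 23/100.
rho*m = 23/100*41 = 9.43.
k = floor(9.43) = 9.

9


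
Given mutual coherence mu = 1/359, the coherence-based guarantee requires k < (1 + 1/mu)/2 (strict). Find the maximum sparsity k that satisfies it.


1/mu = 359.
1 + 1/mu = 360.
(1 + 1/mu)/2 = 180 is an integer and the inequality is strict, so k_max = 180 - 1 = 179.

179


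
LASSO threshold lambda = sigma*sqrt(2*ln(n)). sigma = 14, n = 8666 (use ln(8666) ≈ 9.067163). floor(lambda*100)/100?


ln(8666) ≈ 9.067163.
2*ln(n) ≈ 18.134326.
sqrt(2*ln(n)) ≈ sqrt(18.134326) ≈ 4.258442.
lambda ≈ 14*4.258442 = 59.618188.
floor(lambda*100)/100 = 59.61.

59.61


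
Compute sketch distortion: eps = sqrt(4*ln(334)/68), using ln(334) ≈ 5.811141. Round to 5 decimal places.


ln(334) ≈ 5.811141.
4*ln(N)/m ≈ 4*5.811141/68 ≈ 0.34183182.
eps = sqrt(0.34183182) ≈ 0.5846639 ≈ 0.58466.

0.58466


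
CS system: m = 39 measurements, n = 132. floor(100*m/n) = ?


100*m/n = 100*39/132 ≈ 29.5455.
floor = 29.

29


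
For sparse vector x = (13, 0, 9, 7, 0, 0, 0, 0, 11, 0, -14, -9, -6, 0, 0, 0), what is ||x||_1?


Non-zero entries: [(0, 13), (2, 9), (3, 7), (8, 11), (10, -14), (11, -9), (12, -6)]
Absolute values: [13, 9, 7, 11, 14, 9, 6]
||x||_1 = sum = 69.

69


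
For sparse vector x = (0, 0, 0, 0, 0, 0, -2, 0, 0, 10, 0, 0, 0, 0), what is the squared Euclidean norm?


Non-zero entries: [(6, -2), (9, 10)]
Squares: [4, 100]
||x||_2^2 = sum = 104.

104


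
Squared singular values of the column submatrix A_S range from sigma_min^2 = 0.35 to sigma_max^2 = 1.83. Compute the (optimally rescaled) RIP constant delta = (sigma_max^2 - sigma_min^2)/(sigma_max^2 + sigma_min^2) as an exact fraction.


lambda_max - lambda_min = 1.83 - 0.35 = 1.48.
lambda_max + lambda_min = 1.83 + 0.35 = 2.18.
delta = 1.48/2.18 = 148/218 = 74/109.

74/109


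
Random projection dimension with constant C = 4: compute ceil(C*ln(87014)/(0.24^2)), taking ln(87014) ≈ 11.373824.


ln(87014) ≈ 11.373824.
eps^2 = 0.24^2 = 0.0576.
C*ln(N)/eps^2 ≈ 4*11.373824/0.0576 ≈ 789.8489.
m = ceil(789.8489) = 790.

790


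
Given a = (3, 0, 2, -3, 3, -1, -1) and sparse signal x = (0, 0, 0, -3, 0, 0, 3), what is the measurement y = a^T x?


Non-zero terms: ['-3*-3', '-1*3']
Products: [9, -3]
y = sum = 6.

6


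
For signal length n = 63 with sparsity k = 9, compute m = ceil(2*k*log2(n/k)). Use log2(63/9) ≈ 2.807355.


log2(n/k) = log2(63/9) ≈ 2.807355.
2*k*log2(n/k) ≈ 2*9*2.807355 = 50.53239.
m = ceil(50.53239) = 51.

51


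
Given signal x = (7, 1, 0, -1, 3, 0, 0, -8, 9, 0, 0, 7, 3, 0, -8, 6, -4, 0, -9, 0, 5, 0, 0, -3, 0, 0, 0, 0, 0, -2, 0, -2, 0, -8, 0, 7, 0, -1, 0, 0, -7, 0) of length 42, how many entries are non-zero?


Non-zero positions: [0, 1, 3, 4, 7, 8, 11, 12, 14, 15, 16, 18, 20, 23, 29, 31, 33, 35, 37, 40].
Sparsity = 20.

20


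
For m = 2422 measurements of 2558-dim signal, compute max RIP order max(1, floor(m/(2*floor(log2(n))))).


floor(log2(2558)) = 11.
2*11 = 22.
m/(2*floor(log2(n))) = 2422/22 ≈ 110.0909.
floor = 110.
k = max(1, 110) = 110.

110


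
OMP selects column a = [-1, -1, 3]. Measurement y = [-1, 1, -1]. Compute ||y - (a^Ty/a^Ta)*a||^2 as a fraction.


a^T a = 11.
a^T y = -3.
coeff = -3/11 = -3/11.
||r||^2 = 24/11.

24/11


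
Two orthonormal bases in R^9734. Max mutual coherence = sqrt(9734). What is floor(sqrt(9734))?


98^2 = 9604 <= 9734 < 9801 = 99^2, so 98 <= sqrt(9734) < 99.
floor(sqrt(9734)) = 98.

98


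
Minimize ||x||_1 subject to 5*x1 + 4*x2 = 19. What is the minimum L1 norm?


Axis intercepts:
  x1 = 19/5, x2 = 0: L1 = 19/5
  x1 = 0, x2 = 19/4: L1 = 19/4
x* = (19/5, 0)
||x*||_1 = 19/5.

19/5


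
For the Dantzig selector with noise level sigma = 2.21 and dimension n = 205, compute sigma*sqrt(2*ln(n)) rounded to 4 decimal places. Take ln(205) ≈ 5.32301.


ln(205) ≈ 5.32301.
2*ln(n) ≈ 10.64602.
sqrt(2*ln(n)) ≈ sqrt(10.64602) ≈ 3.262824.
threshold ≈ 2.21*3.262824 = 7.21084104 ≈ 7.2108.

7.2108


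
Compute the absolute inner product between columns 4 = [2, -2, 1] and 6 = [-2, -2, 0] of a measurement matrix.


Inner product: 2*-2 + -2*-2 + 1*0
Products: [-4, 4, 0]
Sum = 0.
|dot| = 0.

0


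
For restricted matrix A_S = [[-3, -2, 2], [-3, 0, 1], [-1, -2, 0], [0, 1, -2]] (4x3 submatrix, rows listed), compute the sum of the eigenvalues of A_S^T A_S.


Sum of eigenvalues of A_S^T A_S = trace(A_S^T A_S) = sum of squared column norms of A_S.
A_S^T A_S diagonal: [19, 9, 9].
trace = 19 + 9 + 9 = 37.

37


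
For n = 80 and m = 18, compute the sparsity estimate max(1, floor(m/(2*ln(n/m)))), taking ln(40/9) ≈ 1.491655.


n/m = 80/18 = 40/9.
ln(n/m) ≈ 1.491655.
2*ln(n/m) ≈ 2.98331.
m/(2*ln(n/m)) ≈ 18/2.98331 ≈ 6.0336.
floor = 6.
k_max = max(1, 6) = 6.

6


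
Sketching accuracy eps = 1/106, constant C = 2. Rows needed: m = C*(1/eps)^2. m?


1/eps = 106.
(1/eps)^2 = 11236.
m = 2*11236 = 22472.

22472


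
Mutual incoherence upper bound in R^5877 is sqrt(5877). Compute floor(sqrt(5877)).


76^2 = 5776 <= 5877 < 5929 = 77^2, so 76 <= sqrt(5877) < 77.
floor(sqrt(5877)) = 76.

76


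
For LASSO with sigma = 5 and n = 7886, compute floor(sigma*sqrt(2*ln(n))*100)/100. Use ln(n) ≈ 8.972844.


ln(7886) ≈ 8.972844.
2*ln(n) ≈ 17.945688.
sqrt(2*ln(n)) ≈ sqrt(17.945688) ≈ 4.236235.
lambda ≈ 5*4.236235 = 21.181175.
floor(lambda*100)/100 = 21.18.

21.18


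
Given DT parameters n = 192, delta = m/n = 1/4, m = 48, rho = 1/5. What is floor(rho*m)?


m = 1/4*192 = 48.
rho = 1/5.
rho*m = 1/5*48 = 9.6.
k = floor(9.6) = 9.

9


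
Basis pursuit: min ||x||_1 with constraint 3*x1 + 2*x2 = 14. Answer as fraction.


Axis intercepts:
  x1 = 14/3, x2 = 0: L1 = 14/3
  x1 = 0, x2 = 7: L1 = 7
x* = (14/3, 0)
||x*||_1 = 14/3.

14/3


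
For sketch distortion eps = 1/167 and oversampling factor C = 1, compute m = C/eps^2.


1/eps = 167.
(1/eps)^2 = 27889.
m = 1*27889 = 27889.

27889


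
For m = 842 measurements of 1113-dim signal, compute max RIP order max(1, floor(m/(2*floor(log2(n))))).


floor(log2(1113)) = 10.
2*10 = 20.
m/(2*floor(log2(n))) = 842/20 ≈ 42.1.
floor = 42.
k = max(1, 42) = 42.

42


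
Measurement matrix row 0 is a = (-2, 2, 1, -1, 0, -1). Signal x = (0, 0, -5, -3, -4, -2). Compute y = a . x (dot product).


Non-zero terms: ['1*-5', '-1*-3', '0*-4', '-1*-2']
Products: [-5, 3, 0, 2]
y = sum = 0.

0


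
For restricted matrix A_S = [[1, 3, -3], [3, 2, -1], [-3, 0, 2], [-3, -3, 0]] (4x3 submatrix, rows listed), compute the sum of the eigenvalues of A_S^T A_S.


Sum of eigenvalues of A_S^T A_S = trace(A_S^T A_S) = sum of squared column norms of A_S.
A_S^T A_S diagonal: [28, 22, 14].
trace = 28 + 22 + 14 = 64.

64
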